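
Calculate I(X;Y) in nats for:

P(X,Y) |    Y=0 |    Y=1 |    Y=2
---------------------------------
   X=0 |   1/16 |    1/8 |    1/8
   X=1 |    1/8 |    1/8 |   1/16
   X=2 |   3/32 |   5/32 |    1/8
0.0228 nats

Mutual information: I(X;Y) = H(X) + H(Y) - H(X,Y)

Marginals:
P(X) = (5/16, 5/16, 3/8), H(X) = 1.0948 nats
P(Y) = (9/32, 13/32, 5/16), H(Y) = 1.0862 nats

Joint entropy: H(X,Y) = 2.1582 nats

I(X;Y) = 1.0948 + 1.0862 - 2.1582 = 0.0228 nats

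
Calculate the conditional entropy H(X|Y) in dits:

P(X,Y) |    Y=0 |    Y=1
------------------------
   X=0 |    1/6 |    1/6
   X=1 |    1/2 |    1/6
0.2632 dits

Using the chain rule: H(X|Y) = H(X,Y) - H(Y)

First, compute H(X,Y) = 0.5396 dits

Marginal P(Y) = (2/3, 1/3)
H(Y) = 0.2764 dits

H(X|Y) = H(X,Y) - H(Y) = 0.5396 - 0.2764 = 0.2632 dits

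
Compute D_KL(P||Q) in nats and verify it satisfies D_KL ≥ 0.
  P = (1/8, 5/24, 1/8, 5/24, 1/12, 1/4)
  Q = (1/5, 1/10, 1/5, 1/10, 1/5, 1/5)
0.1711 nats

KL divergence satisfies the Gibbs inequality: D_KL(P||Q) ≥ 0 for all distributions P, Q.

D_KL(P||Q) = Σ p(x) log(p(x)/q(x))
Term by term:
  x=0: 1/8 × log_e[(1/8)/(1/5)] = -0.0588
  x=1: 5/24 × log_e[(5/24)/(1/10)] = 0.1529
  x=2: 1/8 × log_e[(1/8)/(1/5)] = -0.0588
  x=3: 5/24 × log_e[(5/24)/(1/10)] = 0.1529
  x=4: 1/12 × log_e[(1/12)/(1/5)] = -0.0730
  x=5: 1/4 × log_e[(1/4)/(1/5)] = 0.0558
D_KL(P||Q) = 0.1711 nats

D_KL(P||Q) = 0.1711 ≥ 0 ✓

This non-negativity is a fundamental property: relative entropy cannot be negative because it measures how different Q is from P.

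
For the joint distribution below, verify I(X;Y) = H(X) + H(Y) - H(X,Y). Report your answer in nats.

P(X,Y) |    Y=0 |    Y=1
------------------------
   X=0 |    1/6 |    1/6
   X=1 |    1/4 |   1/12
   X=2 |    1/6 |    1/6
I(X;Y) = 0.0297 nats

Mutual information has multiple equivalent forms:
- I(X;Y) = H(X) - H(X|Y)
- I(X;Y) = H(Y) - H(Y|X)
- I(X;Y) = H(X) + H(Y) - H(X,Y)

Computing all quantities:
H(X) = 1.0986, H(Y) = 0.6792, H(X,Y) = 1.7482
H(X|Y) = 1.0690, H(Y|X) = 0.6495

Verification:
H(X) - H(X|Y) = 1.0986 - 1.0690 = 0.0297
H(Y) - H(Y|X) = 0.6792 - 0.6495 = 0.0297
H(X) + H(Y) - H(X,Y) = 1.0986 + 0.6792 - 1.7482 = 0.0297

All forms give I(X;Y) = 0.0297 nats. ✓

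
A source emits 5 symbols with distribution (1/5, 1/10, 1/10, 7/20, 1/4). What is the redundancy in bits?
0.1631 bits

Redundancy measures how far a source is from maximum entropy:
R = H_max - H(X)

Maximum entropy for 5 symbols: H_max = log_2(5) = 2.3219 bits
Actual entropy: H(X) = 2.1589 bits
Redundancy: R = 2.3219 - 2.1589 = 0.1631 bits

This redundancy represents potential for compression: the source could be compressed by 0.1631 bits per symbol.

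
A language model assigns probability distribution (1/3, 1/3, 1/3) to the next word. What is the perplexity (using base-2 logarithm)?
3.0000

Perplexity is 2^H (or exp(H) for natural log).

First, H = -Σ p log p = 1.5850 bits
Perplexity = 2^1.5850 = 3.0000

Interpretation: The model's uncertainty is equivalent to choosing uniformly among 3.0 options.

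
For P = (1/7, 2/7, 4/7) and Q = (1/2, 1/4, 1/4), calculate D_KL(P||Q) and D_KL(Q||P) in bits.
D_KL(P||Q) = 0.4784, D_KL(Q||P) = 0.5574

KL divergence is not symmetric: D_KL(P||Q) ≠ D_KL(Q||P) in general.

D_KL(P||Q) = 0.4784 bits
D_KL(Q||P) = 0.5574 bits

No, they are not equal!

This asymmetry is why KL divergence is not a true distance metric.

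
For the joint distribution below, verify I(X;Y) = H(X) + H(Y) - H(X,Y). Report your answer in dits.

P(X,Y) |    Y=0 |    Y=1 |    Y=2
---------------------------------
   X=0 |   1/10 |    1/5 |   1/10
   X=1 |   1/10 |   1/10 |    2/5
I(X;Y) = 0.0405 dits

Mutual information has multiple equivalent forms:
- I(X;Y) = H(X) - H(X|Y)
- I(X;Y) = H(Y) - H(Y|X)
- I(X;Y) = H(X) + H(Y) - H(X,Y)

Computing all quantities:
H(X) = 0.2923, H(Y) = 0.4472, H(X,Y) = 0.6990
H(X|Y) = 0.2518, H(Y|X) = 0.4067

Verification:
H(X) - H(X|Y) = 0.2923 - 0.2518 = 0.0405
H(Y) - H(Y|X) = 0.4472 - 0.4067 = 0.0405
H(X) + H(Y) - H(X,Y) = 0.2923 + 0.4472 - 0.6990 = 0.0405

All forms give I(X;Y) = 0.0405 dits. ✓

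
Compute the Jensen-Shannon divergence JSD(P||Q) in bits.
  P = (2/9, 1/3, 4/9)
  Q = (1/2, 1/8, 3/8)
0.0771 bits

Jensen-Shannon divergence is:
JSD(P||Q) = 0.5 × D_KL(P||M) + 0.5 × D_KL(Q||M)
where M = 0.5 × (P + Q) is the mixture distribution.

M = 0.5 × (2/9, 1/3, 4/9) + 0.5 × (1/2, 1/8, 3/8) = (13/36, 0.229167, 0.409722)

D_KL(P||M) = 0.0767 bits
D_KL(Q||M) = 0.0775 bits

JSD(P||Q) = 0.5 × 0.0767 + 0.5 × 0.0775 = 0.0771 bits

Unlike KL divergence, JSD is symmetric and bounded: 0 ≤ JSD ≤ log(2).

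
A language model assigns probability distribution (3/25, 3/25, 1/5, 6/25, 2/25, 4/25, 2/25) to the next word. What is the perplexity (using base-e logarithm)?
6.4921

Perplexity is e^H (or exp(H) for natural log).

First, H = -Σ p log p = 1.8706 nats
Perplexity = e^1.8706 = 6.4921

Interpretation: The model's uncertainty is equivalent to choosing uniformly among 6.5 options.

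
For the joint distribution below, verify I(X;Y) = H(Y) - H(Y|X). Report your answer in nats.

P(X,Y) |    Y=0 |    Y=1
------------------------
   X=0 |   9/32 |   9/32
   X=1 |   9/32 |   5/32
I(X;Y) = 0.0103 nats

Mutual information has multiple equivalent forms:
- I(X;Y) = H(X) - H(X|Y)
- I(X;Y) = H(Y) - H(Y|X)
- I(X;Y) = H(X) + H(Y) - H(X,Y)

Computing all quantities:
H(X) = 0.6853, H(Y) = 0.6853, H(X,Y) = 1.3604
H(X|Y) = 0.6750, H(Y|X) = 0.6750

Verification:
H(X) - H(X|Y) = 0.6853 - 0.6750 = 0.0103
H(Y) - H(Y|X) = 0.6853 - 0.6750 = 0.0103
H(X) + H(Y) - H(X,Y) = 0.6853 + 0.6853 - 1.3604 = 0.0103

All forms give I(X;Y) = 0.0103 nats. ✓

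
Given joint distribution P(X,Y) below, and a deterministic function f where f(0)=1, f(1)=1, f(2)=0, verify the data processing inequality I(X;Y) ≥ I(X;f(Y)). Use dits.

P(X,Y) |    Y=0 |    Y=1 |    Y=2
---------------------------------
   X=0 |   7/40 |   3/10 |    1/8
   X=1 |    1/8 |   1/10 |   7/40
I(X;Y) = 0.0176, I(X;f(Y)) = 0.0129, inequality holds: 0.0176 ≥ 0.0129

Data Processing Inequality: For any Markov chain X → Y → Z, we have I(X;Y) ≥ I(X;Z).

Here Z = f(Y) is a deterministic function of Y, forming X → Y → Z.

Original I(X;Y) = 0.0176 dits

After applying f:
P(X,Z) where Z=f(Y):
- P(X,Z=0) = P(X,Y=2)
- P(X,Z=1) = P(X,Y=0) + P(X,Y=1)

I(X;Z) = I(X;f(Y)) = 0.0129 dits

Verification: 0.0176 ≥ 0.0129 ✓

Information cannot be created by processing; the function f can only lose information about X.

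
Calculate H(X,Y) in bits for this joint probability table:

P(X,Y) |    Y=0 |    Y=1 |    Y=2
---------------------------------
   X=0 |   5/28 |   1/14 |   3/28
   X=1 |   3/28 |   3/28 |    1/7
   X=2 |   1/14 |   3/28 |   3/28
3.1151 bits

Joint entropy is H(X,Y) = -Σ_{x,y} p(x,y) log p(x,y).

Summing over all non-zero entries:
H(X,Y) = -[5/28·log_2(5/28) + 1/14·log_2(1/14) + 3/28·log_2(3/28) + 3/28·log_2(3/28) + 3/28·log_2(3/28) + 1/7·log_2(1/7) + 1/14·log_2(1/14) + 3/28·log_2(3/28) + 3/28·log_2(3/28)]
H(X,Y) = 3.1151 bits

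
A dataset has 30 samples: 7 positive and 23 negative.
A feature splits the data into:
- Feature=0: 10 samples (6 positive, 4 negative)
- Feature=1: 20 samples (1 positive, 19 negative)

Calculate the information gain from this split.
0.2692 bits

Information Gain = H(Y) - H(Y|Feature)

Before split:
P(positive) = 7/30 = 0.2333
H(Y) = 0.7838 bits

After split:
Feature=0: H = 0.9710 bits (weight = 10/30)
Feature=1: H = 0.2864 bits (weight = 20/30)
H(Y|Feature) = (10/30)×0.9710 + (20/30)×0.2864 = 0.5146 bits

Information Gain = 0.7838 - 0.5146 = 0.2692 bits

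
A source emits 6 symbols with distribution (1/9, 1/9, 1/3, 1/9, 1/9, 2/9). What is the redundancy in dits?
0.0498 dits

Redundancy measures how far a source is from maximum entropy:
R = H_max - H(X)

Maximum entropy for 6 symbols: H_max = log_10(6) = 0.7782 dits
Actual entropy: H(X) = 0.7283 dits
Redundancy: R = 0.7782 - 0.7283 = 0.0498 dits

This redundancy represents potential for compression: the source could be compressed by 0.0498 dits per symbol.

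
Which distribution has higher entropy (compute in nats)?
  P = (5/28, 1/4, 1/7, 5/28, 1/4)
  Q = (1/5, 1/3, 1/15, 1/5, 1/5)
P

Computing entropies in nats:
H(P) = 1.5864
H(Q) = 1.5124

Distribution P has higher entropy.

Intuition: The distribution closer to uniform (more spread out) has higher entropy.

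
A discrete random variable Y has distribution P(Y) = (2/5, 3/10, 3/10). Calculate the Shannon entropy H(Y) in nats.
1.0889 nats

Shannon entropy is H(X) = -Σ p(x) log p(x).

For P = (2/5, 3/10, 3/10):
H = -2/5 × log_e(2/5) -3/10 × log_e(3/10) -3/10 × log_e(3/10)
H = 1.0889 nats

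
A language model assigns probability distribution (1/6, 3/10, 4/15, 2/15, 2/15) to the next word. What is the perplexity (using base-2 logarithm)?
4.7096

Perplexity is 2^H (or exp(H) for natural log).

First, H = -Σ p log p = 2.2356 bits
Perplexity = 2^2.2356 = 4.7096

Interpretation: The model's uncertainty is equivalent to choosing uniformly among 4.7 options.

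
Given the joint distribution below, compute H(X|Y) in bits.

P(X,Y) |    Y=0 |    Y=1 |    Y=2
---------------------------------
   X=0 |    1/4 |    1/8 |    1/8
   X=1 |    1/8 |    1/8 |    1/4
0.9387 bits

Using the chain rule: H(X|Y) = H(X,Y) - H(Y)

First, compute H(X,Y) = 2.5000 bits

Marginal P(Y) = (3/8, 1/4, 3/8)
H(Y) = 1.5613 bits

H(X|Y) = H(X,Y) - H(Y) = 2.5000 - 1.5613 = 0.9387 bits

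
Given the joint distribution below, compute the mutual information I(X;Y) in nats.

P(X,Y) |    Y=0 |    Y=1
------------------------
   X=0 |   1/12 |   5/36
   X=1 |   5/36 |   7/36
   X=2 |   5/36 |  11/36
0.0046 nats

Mutual information: I(X;Y) = H(X) + H(Y) - H(X,Y)

Marginals:
P(X) = (2/9, 1/3, 4/9), H(X) = 1.0609 nats
P(Y) = (13/36, 23/36), H(Y) = 0.6541 nats

Joint entropy: H(X,Y) = 1.7103 nats

I(X;Y) = 1.0609 + 0.6541 - 1.7103 = 0.0046 nats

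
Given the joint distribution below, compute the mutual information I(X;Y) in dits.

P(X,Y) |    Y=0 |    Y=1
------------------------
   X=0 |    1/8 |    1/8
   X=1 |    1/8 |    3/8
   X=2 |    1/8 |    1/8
0.0147 dits

Mutual information: I(X;Y) = H(X) + H(Y) - H(X,Y)

Marginals:
P(X) = (1/4, 1/2, 1/4), H(X) = 0.4515 dits
P(Y) = (3/8, 5/8), H(Y) = 0.2873 dits

Joint entropy: H(X,Y) = 0.7242 dits

I(X;Y) = 0.4515 + 0.2873 - 0.7242 = 0.0147 dits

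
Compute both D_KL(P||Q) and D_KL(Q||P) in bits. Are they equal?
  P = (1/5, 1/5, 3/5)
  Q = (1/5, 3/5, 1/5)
D_KL(P||Q) = 0.6340, D_KL(Q||P) = 0.6340

KL divergence is not symmetric: D_KL(P||Q) ≠ D_KL(Q||P) in general.

D_KL(P||Q) = 0.6340 bits
D_KL(Q||P) = 0.6340 bits

In this case they happen to be equal (to 4 decimal places).

This asymmetry is why KL divergence is not a true distance metric.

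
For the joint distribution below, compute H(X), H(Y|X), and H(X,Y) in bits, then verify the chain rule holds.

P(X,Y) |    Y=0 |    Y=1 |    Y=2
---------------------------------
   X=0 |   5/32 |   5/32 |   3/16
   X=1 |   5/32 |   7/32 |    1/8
H(X,Y) = 2.5628, H(X) = 1.0000, H(Y|X) = 1.5628 (all in bits)

Chain rule: H(X,Y) = H(X) + H(Y|X)

Left side — joint entropy directly:
H(X,Y) = -Σ p(x,y) log p(x,y) = 2.5628 bits

Right side — compute H(Y|X) from the conditional distributions:
P(X) = (1/2, 1/2), so H(X) = 1.0000 bits
H(Y|X) = Σ_x P(X=x) · H(Y|X=x):
  P(Y|X=0) = (5/16, 5/16, 3/8), H(Y|X=0) = 1.5794, weight P(X=0) = 1/2
  P(Y|X=1) = (5/16, 7/16, 1/4), H(Y|X=1) = 1.5462, weight P(X=1) = 1/2
H(Y|X) = 1.5628 bits

H(X) + H(Y|X) = 1.0000 + 1.5628 = 2.5628 bits

Both sides equal 2.5628 bits. ✓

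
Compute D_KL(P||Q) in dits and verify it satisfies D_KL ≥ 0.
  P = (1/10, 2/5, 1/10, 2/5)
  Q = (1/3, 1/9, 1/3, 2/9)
0.2201 dits

KL divergence satisfies the Gibbs inequality: D_KL(P||Q) ≥ 0 for all distributions P, Q.

D_KL(P||Q) = Σ p(x) log(p(x)/q(x))
Term by term:
  x=0: 1/10 × log_10[(1/10)/(1/3)] = -0.0523
  x=1: 2/5 × log_10[(2/5)/(1/9)] = 0.2225
  x=2: 1/10 × log_10[(1/10)/(1/3)] = -0.0523
  x=3: 2/5 × log_10[(2/5)/(2/9)] = 0.1021
D_KL(P||Q) = 0.2201 dits

D_KL(P||Q) = 0.2201 ≥ 0 ✓

This non-negativity is a fundamental property: relative entropy cannot be negative because it measures how different Q is from P.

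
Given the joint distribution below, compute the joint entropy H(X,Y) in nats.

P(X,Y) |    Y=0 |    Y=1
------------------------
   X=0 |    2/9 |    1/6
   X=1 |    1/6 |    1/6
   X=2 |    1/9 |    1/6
1.7729 nats

Joint entropy is H(X,Y) = -Σ_{x,y} p(x,y) log p(x,y).

Summing over all non-zero entries:
H(X,Y) = -[2/9·log_e(2/9) + 1/6·log_e(1/6) + 1/6·log_e(1/6) + 1/6·log_e(1/6) + 1/9·log_e(1/9) + 1/6·log_e(1/6)]
H(X,Y) = 1.7729 nats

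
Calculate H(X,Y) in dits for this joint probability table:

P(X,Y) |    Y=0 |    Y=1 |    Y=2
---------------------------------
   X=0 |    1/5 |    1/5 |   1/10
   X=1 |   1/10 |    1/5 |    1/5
0.7592 dits

Joint entropy is H(X,Y) = -Σ_{x,y} p(x,y) log p(x,y).

Summing over all non-zero entries:
H(X,Y) = -[1/5·log_10(1/5) + 1/5·log_10(1/5) + 1/10·log_10(1/10) + 1/10·log_10(1/10) + 1/5·log_10(1/5) + 1/5·log_10(1/5)]
H(X,Y) = 0.7592 dits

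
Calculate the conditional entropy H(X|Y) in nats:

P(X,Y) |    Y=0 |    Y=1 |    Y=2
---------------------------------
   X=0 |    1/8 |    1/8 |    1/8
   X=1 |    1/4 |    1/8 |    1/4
0.6507 nats

Using the chain rule: H(X|Y) = H(X,Y) - H(Y)

First, compute H(X,Y) = 1.7329 nats

Marginal P(Y) = (3/8, 1/4, 3/8)
H(Y) = 1.0822 nats

H(X|Y) = H(X,Y) - H(Y) = 1.7329 - 1.0822 = 0.6507 nats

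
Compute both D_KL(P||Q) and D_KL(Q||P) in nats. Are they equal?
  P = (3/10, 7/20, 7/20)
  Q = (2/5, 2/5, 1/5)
D_KL(P||Q) = 0.0628, D_KL(Q||P) = 0.0566

KL divergence is not symmetric: D_KL(P||Q) ≠ D_KL(Q||P) in general.

D_KL(P||Q) = 0.0628 nats
D_KL(Q||P) = 0.0566 nats

No, they are not equal!

This asymmetry is why KL divergence is not a true distance metric.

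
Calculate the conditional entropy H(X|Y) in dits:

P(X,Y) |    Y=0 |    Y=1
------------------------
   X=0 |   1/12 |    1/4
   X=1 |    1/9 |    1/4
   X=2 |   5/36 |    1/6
0.4693 dits

Using the chain rule: H(X|Y) = H(X,Y) - H(Y)

First, compute H(X,Y) = 0.7458 dits

Marginal P(Y) = (1/3, 2/3)
H(Y) = 0.2764 dits

H(X|Y) = H(X,Y) - H(Y) = 0.7458 - 0.2764 = 0.4693 dits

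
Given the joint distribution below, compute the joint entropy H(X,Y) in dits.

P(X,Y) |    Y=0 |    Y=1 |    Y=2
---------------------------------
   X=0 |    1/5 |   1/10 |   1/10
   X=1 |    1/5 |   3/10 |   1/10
0.7365 dits

Joint entropy is H(X,Y) = -Σ_{x,y} p(x,y) log p(x,y).

Summing over all non-zero entries:
H(X,Y) = -[1/5·log_10(1/5) + 1/10·log_10(1/10) + 1/10·log_10(1/10) + 1/5·log_10(1/5) + 3/10·log_10(3/10) + 1/10·log_10(1/10)]
H(X,Y) = 0.7365 dits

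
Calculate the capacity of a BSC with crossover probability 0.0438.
0.7405 bits

For a binary symmetric channel (BSC) with error probability p:
Capacity C = 1 - H(p) bits per symbol

where H(p) = -p log₂(p) - (1-p) log₂(1-p) is the binary entropy function.

H(0.0438) = 0.2595 bits
C = 1 - 0.2595 = 0.7405 bits per symbol

This means we can reliably transmit up to 0.7405 bits of information per channel use.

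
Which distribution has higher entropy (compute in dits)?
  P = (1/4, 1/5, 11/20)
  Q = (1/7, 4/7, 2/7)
P

Computing entropies in dits:
H(P) = 0.4331
H(Q) = 0.4151

Distribution P has higher entropy.

Intuition: The distribution closer to uniform (more spread out) has higher entropy.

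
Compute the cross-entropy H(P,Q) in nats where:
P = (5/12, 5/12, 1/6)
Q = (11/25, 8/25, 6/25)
1.0547 nats

Cross-entropy: H(P,Q) = -Σ p(x) log q(x)

Alternatively: H(P,Q) = H(P) + D_KL(P||Q)
H(P) = 1.0282 nats
D_KL(P||Q) = 0.0265 nats

H(P,Q) = 1.0282 + 0.0265 = 1.0547 nats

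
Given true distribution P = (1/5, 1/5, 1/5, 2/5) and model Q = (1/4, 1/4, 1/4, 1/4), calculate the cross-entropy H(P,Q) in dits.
0.6021 dits

Cross-entropy: H(P,Q) = -Σ p(x) log q(x)

Alternatively: H(P,Q) = H(P) + D_KL(P||Q)
H(P) = 0.5786 dits
D_KL(P||Q) = 0.0235 dits

H(P,Q) = 0.5786 + 0.0235 = 0.6021 dits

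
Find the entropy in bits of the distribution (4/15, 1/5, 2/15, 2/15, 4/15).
2.2566 bits

Shannon entropy is H(X) = -Σ p(x) log p(x).

For P = (4/15, 1/5, 2/15, 2/15, 4/15):
H = -4/15 × log_2(4/15) -1/5 × log_2(1/5) -2/15 × log_2(2/15) -2/15 × log_2(2/15) -4/15 × log_2(4/15)
H = 2.2566 bits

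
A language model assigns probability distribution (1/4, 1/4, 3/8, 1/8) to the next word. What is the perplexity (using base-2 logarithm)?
3.7467

Perplexity is 2^H (or exp(H) for natural log).

First, H = -Σ p log p = 1.9056 bits
Perplexity = 2^1.9056 = 3.7467

Interpretation: The model's uncertainty is equivalent to choosing uniformly among 3.7 options.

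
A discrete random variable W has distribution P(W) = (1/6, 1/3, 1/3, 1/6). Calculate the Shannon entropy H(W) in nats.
1.3297 nats

Shannon entropy is H(X) = -Σ p(x) log p(x).

For P = (1/6, 1/3, 1/3, 1/6):
H = -1/6 × log_e(1/6) -1/3 × log_e(1/3) -1/3 × log_e(1/3) -1/6 × log_e(1/6)
H = 1.3297 nats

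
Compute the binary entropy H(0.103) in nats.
0.3316 nats

The binary entropy function is:
H(p) = -p log(p) - (1-p) log(1-p)

H(0.103) = -0.103 × log_e(0.103) - 0.897 × log_e(0.897)
H(0.103) = 0.3316 nats

Note: Binary entropy is maximized at p=0.5 (H=1 bit) and minimized at p=0 or p=1 (H=0).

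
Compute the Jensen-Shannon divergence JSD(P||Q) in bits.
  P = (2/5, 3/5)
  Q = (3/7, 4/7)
0.0006 bits

Jensen-Shannon divergence is:
JSD(P||Q) = 0.5 × D_KL(P||M) + 0.5 × D_KL(Q||M)
where M = 0.5 × (P + Q) is the mixture distribution.

M = 0.5 × (2/5, 3/5) + 0.5 × (3/7, 4/7) = (0.414286, 0.585714)

D_KL(P||M) = 0.0006 bits
D_KL(Q||M) = 0.0006 bits

JSD(P||Q) = 0.5 × 0.0006 + 0.5 × 0.0006 = 0.0006 bits

Unlike KL divergence, JSD is symmetric and bounded: 0 ≤ JSD ≤ log(2).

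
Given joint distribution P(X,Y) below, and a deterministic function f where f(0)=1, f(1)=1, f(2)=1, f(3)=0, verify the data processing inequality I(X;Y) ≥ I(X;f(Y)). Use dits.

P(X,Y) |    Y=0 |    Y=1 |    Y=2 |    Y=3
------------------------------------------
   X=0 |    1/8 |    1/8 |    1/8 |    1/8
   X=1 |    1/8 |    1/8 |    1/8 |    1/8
I(X;Y) = 0.0000, I(X;f(Y)) = 0.0000, inequality holds: 0.0000 ≥ 0.0000

Data Processing Inequality: For any Markov chain X → Y → Z, we have I(X;Y) ≥ I(X;Z).

Here Z = f(Y) is a deterministic function of Y, forming X → Y → Z.

Original I(X;Y) = 0.0000 dits

After applying f:
P(X,Z) where Z=f(Y):
- P(X,Z=0) = P(X,Y=3)
- P(X,Z=1) = P(X,Y=0) + P(X,Y=1) + P(X,Y=2)

I(X;Z) = I(X;f(Y)) = 0.0000 dits

Verification: 0.0000 ≥ 0.0000 ✓

Information cannot be created by processing; the function f can only lose information about X.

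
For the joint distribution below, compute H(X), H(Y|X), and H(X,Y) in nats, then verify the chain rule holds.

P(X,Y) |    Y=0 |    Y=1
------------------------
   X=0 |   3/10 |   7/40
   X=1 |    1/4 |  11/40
H(X,Y) = 1.3678, H(X) = 0.6919, H(Y|X) = 0.6759 (all in nats)

Chain rule: H(X,Y) = H(X) + H(Y|X)

Left side — joint entropy directly:
H(X,Y) = -Σ p(x,y) log p(x,y) = 1.3678 nats

Right side — compute H(Y|X) from the conditional distributions:
P(X) = (19/40, 21/40), so H(X) = 0.6919 nats
H(Y|X) = Σ_x P(X=x) · H(Y|X=x):
  P(Y|X=0) = (12/19, 7/19), H(Y|X=0) = 0.6581, weight P(X=0) = 19/40
  P(Y|X=1) = (10/21, 11/21), H(Y|X=1) = 0.6920, weight P(X=1) = 21/40
H(Y|X) = 0.6759 nats

H(X) + H(Y|X) = 0.6919 + 0.6759 = 1.3678 nats

Both sides equal 1.3678 nats. ✓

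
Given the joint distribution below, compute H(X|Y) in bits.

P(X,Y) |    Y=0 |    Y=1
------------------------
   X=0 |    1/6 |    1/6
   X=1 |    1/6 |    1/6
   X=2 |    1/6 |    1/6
1.5850 bits

Using the chain rule: H(X|Y) = H(X,Y) - H(Y)

First, compute H(X,Y) = 2.5850 bits

Marginal P(Y) = (1/2, 1/2)
H(Y) = 1.0000 bits

H(X|Y) = H(X,Y) - H(Y) = 2.5850 - 1.0000 = 1.5850 bits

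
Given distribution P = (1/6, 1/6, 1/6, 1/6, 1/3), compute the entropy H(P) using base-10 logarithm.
0.6778 dits

Shannon entropy is H(X) = -Σ p(x) log p(x).

For P = (1/6, 1/6, 1/6, 1/6, 1/3):
H = -1/6 × log_10(1/6) -1/6 × log_10(1/6) -1/6 × log_10(1/6) -1/6 × log_10(1/6) -1/3 × log_10(1/3)
H = 0.6778 dits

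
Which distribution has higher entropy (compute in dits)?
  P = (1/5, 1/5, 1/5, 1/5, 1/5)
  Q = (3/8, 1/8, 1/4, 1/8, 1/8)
P

Computing entropies in dits:
H(P) = 0.6990
H(Q) = 0.6489

Distribution P has higher entropy.

Intuition: The distribution closer to uniform (more spread out) has higher entropy.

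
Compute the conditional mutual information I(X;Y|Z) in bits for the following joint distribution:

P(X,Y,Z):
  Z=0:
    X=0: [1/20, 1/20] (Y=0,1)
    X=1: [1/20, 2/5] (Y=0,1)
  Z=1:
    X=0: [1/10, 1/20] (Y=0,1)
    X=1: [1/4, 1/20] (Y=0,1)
0.0609 bits

Conditional mutual information: I(X;Y|Z) = H(X|Z) + H(Y|Z) - H(X,Y|Z)

H(Z) = 0.9928
H(X,Z) = 1.7822 → H(X|Z) = 0.7895
H(Y,Z) = 1.7129 → H(Y|Z) = 0.7201
H(X,Y,Z) = 2.4414 → H(X,Y|Z) = 1.4487

I(X;Y|Z) = 0.7895 + 0.7201 - 1.4487 = 0.0609 bits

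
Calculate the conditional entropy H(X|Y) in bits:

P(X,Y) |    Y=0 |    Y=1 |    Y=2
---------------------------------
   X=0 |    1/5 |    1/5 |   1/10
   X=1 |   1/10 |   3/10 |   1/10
0.9610 bits

Using the chain rule: H(X|Y) = H(X,Y) - H(Y)

First, compute H(X,Y) = 2.4464 bits

Marginal P(Y) = (3/10, 1/2, 1/5)
H(Y) = 1.4855 bits

H(X|Y) = H(X,Y) - H(Y) = 2.4464 - 1.4855 = 0.9610 bits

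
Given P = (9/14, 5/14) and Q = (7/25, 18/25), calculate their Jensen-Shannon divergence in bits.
0.0978 bits

Jensen-Shannon divergence is:
JSD(P||Q) = 0.5 × D_KL(P||M) + 0.5 × D_KL(Q||M)
where M = 0.5 × (P + Q) is the mixture distribution.

M = 0.5 × (9/14, 5/14) + 0.5 × (7/25, 18/25) = (0.461429, 0.538571)

D_KL(P||M) = 0.0959 bits
D_KL(Q||M) = 0.0998 bits

JSD(P||Q) = 0.5 × 0.0959 + 0.5 × 0.0998 = 0.0978 bits

Unlike KL divergence, JSD is symmetric and bounded: 0 ≤ JSD ≤ log(2).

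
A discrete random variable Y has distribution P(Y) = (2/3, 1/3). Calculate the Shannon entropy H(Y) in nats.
0.6365 nats

Shannon entropy is H(X) = -Σ p(x) log p(x).

For P = (2/3, 1/3):
H = -2/3 × log_e(2/3) -1/3 × log_e(1/3)
H = 0.6365 nats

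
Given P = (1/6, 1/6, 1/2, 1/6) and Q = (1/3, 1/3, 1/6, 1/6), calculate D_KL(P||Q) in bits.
0.4591 bits

KL divergence: D_KL(P||Q) = Σ p(x) log(p(x)/q(x))

Computing term by term:
  x=0: 1/6 × log_2[(1/6)/(1/3)] = 1/6 × -1.0000 = -0.1667
  x=1: 1/6 × log_2[(1/6)/(1/3)] = 1/6 × -1.0000 = -0.1667
  x=2: 1/2 × log_2[(1/2)/(1/6)] = 1/2 × 1.5850 = 0.7925
  x=3: 1/6 × log_2[(1/6)/(1/6)] = 1/6 × 0.0000 = 0.0000

D_KL(P||Q) = 0.4591 bits

Note: KL divergence is always non-negative and equals 0 iff P = Q.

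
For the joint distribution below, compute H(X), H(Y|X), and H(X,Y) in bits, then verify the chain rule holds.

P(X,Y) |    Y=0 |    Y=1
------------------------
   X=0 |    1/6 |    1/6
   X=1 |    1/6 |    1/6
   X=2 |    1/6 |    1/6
H(X,Y) = 2.5850, H(X) = 1.5850, H(Y|X) = 1.0000 (all in bits)

Chain rule: H(X,Y) = H(X) + H(Y|X)

Left side — joint entropy directly:
H(X,Y) = -Σ p(x,y) log p(x,y) = 2.5850 bits

Right side — compute H(Y|X) from the conditional distributions:
P(X) = (1/3, 1/3, 1/3), so H(X) = 1.5850 bits
H(Y|X) = Σ_x P(X=x) · H(Y|X=x):
  P(Y|X=0) = (1/2, 1/2), H(Y|X=0) = 1.0000, weight P(X=0) = 1/3
  P(Y|X=1) = (1/2, 1/2), H(Y|X=1) = 1.0000, weight P(X=1) = 1/3
  P(Y|X=2) = (1/2, 1/2), H(Y|X=2) = 1.0000, weight P(X=2) = 1/3
H(Y|X) = 1.0000 bits

H(X) + H(Y|X) = 1.5850 + 1.0000 = 2.5850 bits

Both sides equal 2.5850 bits. ✓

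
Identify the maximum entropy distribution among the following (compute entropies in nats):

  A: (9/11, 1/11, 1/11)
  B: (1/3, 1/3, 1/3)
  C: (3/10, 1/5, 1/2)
B

For a discrete distribution over n outcomes, entropy is maximized by the uniform distribution.

Computing entropies:
H(A) = 0.6002 nats
H(B) = 1.0986 nats
H(C) = 1.0297 nats

The uniform distribution (where all probabilities equal 1/3) achieves the maximum entropy of log_e(3) = 1.0986 nats.

Distribution B has the highest entropy.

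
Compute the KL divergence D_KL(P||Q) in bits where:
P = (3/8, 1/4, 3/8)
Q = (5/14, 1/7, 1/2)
0.0726 bits

KL divergence: D_KL(P||Q) = Σ p(x) log(p(x)/q(x))

Computing term by term:
  x=0: 3/8 × log_2[(3/8)/(5/14)] = 3/8 × 0.0704 = 0.0264
  x=1: 1/4 × log_2[(1/4)/(1/7)] = 1/4 × 0.8074 = 0.2018
  x=2: 3/8 × log_2[(3/8)/(1/2)] = 3/8 × -0.4150 = -0.1556

D_KL(P||Q) = 0.0726 bits

Note: KL divergence is always non-negative and equals 0 iff P = Q.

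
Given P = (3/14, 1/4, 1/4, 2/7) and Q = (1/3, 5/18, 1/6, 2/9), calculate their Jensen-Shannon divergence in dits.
0.0057 dits

Jensen-Shannon divergence is:
JSD(P||Q) = 0.5 × D_KL(P||M) + 0.5 × D_KL(Q||M)
where M = 0.5 × (P + Q) is the mixture distribution.

M = 0.5 × (3/14, 1/4, 1/4, 2/7) + 0.5 × (1/3, 5/18, 1/6, 2/9) = (0.27381, 0.263889, 5/24, 0.253968)

D_KL(P||M) = 0.0057 dits
D_KL(Q||M) = 0.0056 dits

JSD(P||Q) = 0.5 × 0.0057 + 0.5 × 0.0056 = 0.0057 dits

Unlike KL divergence, JSD is symmetric and bounded: 0 ≤ JSD ≤ log(2).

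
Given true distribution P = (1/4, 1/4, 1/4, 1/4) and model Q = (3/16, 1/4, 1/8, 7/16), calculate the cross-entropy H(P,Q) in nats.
1.4916 nats

Cross-entropy: H(P,Q) = -Σ p(x) log q(x)

Alternatively: H(P,Q) = H(P) + D_KL(P||Q)
H(P) = 1.3863 nats
D_KL(P||Q) = 0.1053 nats

H(P,Q) = 1.3863 + 0.1053 = 1.4916 nats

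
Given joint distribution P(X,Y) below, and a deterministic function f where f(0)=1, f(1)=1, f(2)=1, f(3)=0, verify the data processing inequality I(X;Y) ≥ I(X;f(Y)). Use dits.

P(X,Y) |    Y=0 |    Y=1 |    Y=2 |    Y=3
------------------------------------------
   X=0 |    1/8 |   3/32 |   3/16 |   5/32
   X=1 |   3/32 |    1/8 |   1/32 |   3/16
I(X;Y) = 0.0260, I(X;f(Y)) = 0.0054, inequality holds: 0.0260 ≥ 0.0054

Data Processing Inequality: For any Markov chain X → Y → Z, we have I(X;Y) ≥ I(X;Z).

Here Z = f(Y) is a deterministic function of Y, forming X → Y → Z.

Original I(X;Y) = 0.0260 dits

After applying f:
P(X,Z) where Z=f(Y):
- P(X,Z=0) = P(X,Y=3)
- P(X,Z=1) = P(X,Y=0) + P(X,Y=1) + P(X,Y=2)

I(X;Z) = I(X;f(Y)) = 0.0054 dits

Verification: 0.0260 ≥ 0.0054 ✓

Information cannot be created by processing; the function f can only lose information about X.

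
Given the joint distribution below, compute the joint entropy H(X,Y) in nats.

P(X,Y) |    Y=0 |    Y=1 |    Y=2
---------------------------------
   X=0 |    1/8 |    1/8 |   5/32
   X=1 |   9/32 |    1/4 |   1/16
1.6865 nats

Joint entropy is H(X,Y) = -Σ_{x,y} p(x,y) log p(x,y).

Summing over all non-zero entries:
H(X,Y) = -[1/8·log_e(1/8) + 1/8·log_e(1/8) + 5/32·log_e(5/32) + 9/32·log_e(9/32) + 1/4·log_e(1/4) + 1/16·log_e(1/16)]
H(X,Y) = 1.6865 nats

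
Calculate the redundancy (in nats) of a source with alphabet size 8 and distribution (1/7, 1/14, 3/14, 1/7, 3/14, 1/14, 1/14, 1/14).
0.1093 nats

Redundancy measures how far a source is from maximum entropy:
R = H_max - H(X)

Maximum entropy for 8 symbols: H_max = log_e(8) = 2.0794 nats
Actual entropy: H(X) = 1.9702 nats
Redundancy: R = 2.0794 - 1.9702 = 0.1093 nats

This redundancy represents potential for compression: the source could be compressed by 0.1093 nats per symbol.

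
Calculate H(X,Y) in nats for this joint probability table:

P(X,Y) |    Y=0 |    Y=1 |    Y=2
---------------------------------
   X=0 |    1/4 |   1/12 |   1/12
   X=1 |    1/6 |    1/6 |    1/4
1.7046 nats

Joint entropy is H(X,Y) = -Σ_{x,y} p(x,y) log p(x,y).

Summing over all non-zero entries:
H(X,Y) = -[1/4·log_e(1/4) + 1/12·log_e(1/12) + 1/12·log_e(1/12) + 1/6·log_e(1/6) + 1/6·log_e(1/6) + 1/4·log_e(1/4)]
H(X,Y) = 1.7046 nats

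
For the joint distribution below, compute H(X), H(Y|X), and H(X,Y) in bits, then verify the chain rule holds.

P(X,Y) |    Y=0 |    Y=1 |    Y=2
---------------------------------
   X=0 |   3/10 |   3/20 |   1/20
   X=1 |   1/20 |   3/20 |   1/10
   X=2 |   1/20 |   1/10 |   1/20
H(X,Y) = 2.8710, H(X) = 1.4855, H(Y|X) = 1.3855 (all in bits)

Chain rule: H(X,Y) = H(X) + H(Y|X)

Left side — joint entropy directly:
H(X,Y) = -Σ p(x,y) log p(x,y) = 2.8710 bits

Right side — compute H(Y|X) from the conditional distributions:
P(X) = (1/2, 3/10, 1/5), so H(X) = 1.4855 bits
H(Y|X) = Σ_x P(X=x) · H(Y|X=x):
  P(Y|X=0) = (3/5, 3/10, 1/10), H(Y|X=0) = 1.2955, weight P(X=0) = 1/2
  P(Y|X=1) = (1/6, 1/2, 1/3), H(Y|X=1) = 1.4591, weight P(X=1) = 3/10
  P(Y|X=2) = (1/4, 1/2, 1/4), H(Y|X=2) = 1.5000, weight P(X=2) = 1/5
H(Y|X) = 1.3855 bits

H(X) + H(Y|X) = 1.4855 + 1.3855 = 2.8710 bits

Both sides equal 2.8710 bits. ✓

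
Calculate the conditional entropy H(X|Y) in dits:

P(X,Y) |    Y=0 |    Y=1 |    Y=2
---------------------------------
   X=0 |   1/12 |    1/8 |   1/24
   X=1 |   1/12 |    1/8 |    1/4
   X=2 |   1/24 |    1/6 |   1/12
0.4307 dits

Using the chain rule: H(X|Y) = H(X,Y) - H(Y)

First, compute H(X,Y) = 0.8908 dits

Marginal P(Y) = (5/24, 5/12, 3/8)
H(Y) = 0.4601 dits

H(X|Y) = H(X,Y) - H(Y) = 0.8908 - 0.4601 = 0.4307 dits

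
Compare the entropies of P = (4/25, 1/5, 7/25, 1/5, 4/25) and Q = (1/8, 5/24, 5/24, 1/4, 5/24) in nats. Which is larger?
Q

Computing entropies in nats:
H(P) = 1.5866
H(Q) = 1.5869

Distribution Q has higher entropy.

Intuition: The distribution closer to uniform (more spread out) has higher entropy.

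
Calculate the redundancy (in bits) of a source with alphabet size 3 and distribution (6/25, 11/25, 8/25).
0.0436 bits

Redundancy measures how far a source is from maximum entropy:
R = H_max - H(X)

Maximum entropy for 3 symbols: H_max = log_2(3) = 1.5850 bits
Actual entropy: H(X) = 1.5413 bits
Redundancy: R = 1.5850 - 1.5413 = 0.0436 bits

This redundancy represents potential for compression: the source could be compressed by 0.0436 bits per symbol.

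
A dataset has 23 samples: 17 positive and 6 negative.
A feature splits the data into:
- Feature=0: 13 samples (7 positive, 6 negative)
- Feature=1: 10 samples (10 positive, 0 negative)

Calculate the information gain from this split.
0.2653 bits

Information Gain = H(Y) - H(Y|Feature)

Before split:
P(positive) = 17/23 = 0.7391
H(Y) = 0.8281 bits

After split:
Feature=0: H = 0.9957 bits (weight = 13/23)
Feature=1: H = 0.0000 bits (weight = 10/23)
H(Y|Feature) = (13/23)×0.9957 + (10/23)×0.0000 = 0.5628 bits

Information Gain = 0.8281 - 0.5628 = 0.2653 bits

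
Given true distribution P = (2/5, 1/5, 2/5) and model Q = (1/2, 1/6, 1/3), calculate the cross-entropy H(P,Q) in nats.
1.0751 nats

Cross-entropy: H(P,Q) = -Σ p(x) log q(x)

Alternatively: H(P,Q) = H(P) + D_KL(P||Q)
H(P) = 1.0549 nats
D_KL(P||Q) = 0.0201 nats

H(P,Q) = 1.0549 + 0.0201 = 1.0751 nats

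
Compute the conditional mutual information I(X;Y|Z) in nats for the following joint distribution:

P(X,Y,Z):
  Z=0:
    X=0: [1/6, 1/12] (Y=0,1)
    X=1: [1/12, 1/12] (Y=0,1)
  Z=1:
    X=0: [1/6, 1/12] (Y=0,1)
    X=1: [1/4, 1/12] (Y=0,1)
0.0082 nats

Conditional mutual information: I(X;Y|Z) = H(X|Z) + H(Y|Z) - H(X,Y|Z)

H(Z) = 0.6792
H(X,Z) = 1.3580 → H(X|Z) = 0.6788
H(Y,Z) = 1.3086 → H(Y|Z) = 0.6294
H(X,Y,Z) = 1.9792 → H(X,Y|Z) = 1.3000

I(X;Y|Z) = 0.6788 + 0.6294 - 1.3000 = 0.0082 nats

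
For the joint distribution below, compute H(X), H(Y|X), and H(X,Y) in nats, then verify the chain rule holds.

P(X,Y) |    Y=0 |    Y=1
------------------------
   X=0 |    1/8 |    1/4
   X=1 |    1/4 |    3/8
H(X,Y) = 1.3209, H(X) = 0.6616, H(Y|X) = 0.6593 (all in nats)

Chain rule: H(X,Y) = H(X) + H(Y|X)

Left side — joint entropy directly:
H(X,Y) = -Σ p(x,y) log p(x,y) = 1.3209 nats

Right side — compute H(Y|X) from the conditional distributions:
P(X) = (3/8, 5/8), so H(X) = 0.6616 nats
H(Y|X) = Σ_x P(X=x) · H(Y|X=x):
  P(Y|X=0) = (1/3, 2/3), H(Y|X=0) = 0.6365, weight P(X=0) = 3/8
  P(Y|X=1) = (2/5, 3/5), H(Y|X=1) = 0.6730, weight P(X=1) = 5/8
H(Y|X) = 0.6593 nats

H(X) + H(Y|X) = 0.6616 + 0.6593 = 1.3209 nats

Both sides equal 1.3209 nats. ✓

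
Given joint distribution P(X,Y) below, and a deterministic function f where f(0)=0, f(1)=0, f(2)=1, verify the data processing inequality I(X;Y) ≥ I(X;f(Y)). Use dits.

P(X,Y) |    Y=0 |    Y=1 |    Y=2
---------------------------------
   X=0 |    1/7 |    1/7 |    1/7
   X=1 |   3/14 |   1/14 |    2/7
I(X;Y) = 0.0145, I(X;f(Y)) = 0.0061, inequality holds: 0.0145 ≥ 0.0061

Data Processing Inequality: For any Markov chain X → Y → Z, we have I(X;Y) ≥ I(X;Z).

Here Z = f(Y) is a deterministic function of Y, forming X → Y → Z.

Original I(X;Y) = 0.0145 dits

After applying f:
P(X,Z) where Z=f(Y):
- P(X,Z=0) = P(X,Y=0) + P(X,Y=1)
- P(X,Z=1) = P(X,Y=2)

I(X;Z) = I(X;f(Y)) = 0.0061 dits

Verification: 0.0145 ≥ 0.0061 ✓

Information cannot be created by processing; the function f can only lose information about X.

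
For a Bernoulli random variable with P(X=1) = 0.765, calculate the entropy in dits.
0.2368 dits

The binary entropy function is:
H(p) = -p log(p) - (1-p) log(1-p)

H(0.765) = -0.765 × log_10(0.765) - 0.235 × log_10(0.235)
H(0.765) = 0.2368 dits

Note: Binary entropy is maximized at p=0.5 (H=1 bit) and minimized at p=0 or p=1 (H=0).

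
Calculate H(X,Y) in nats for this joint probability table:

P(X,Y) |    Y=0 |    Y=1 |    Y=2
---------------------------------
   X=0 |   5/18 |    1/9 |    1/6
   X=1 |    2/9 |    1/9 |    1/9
1.7211 nats

Joint entropy is H(X,Y) = -Σ_{x,y} p(x,y) log p(x,y).

Summing over all non-zero entries:
H(X,Y) = -[5/18·log_e(5/18) + 1/9·log_e(1/9) + 1/6·log_e(1/6) + 2/9·log_e(2/9) + 1/9·log_e(1/9) + 1/9·log_e(1/9)]
H(X,Y) = 1.7211 nats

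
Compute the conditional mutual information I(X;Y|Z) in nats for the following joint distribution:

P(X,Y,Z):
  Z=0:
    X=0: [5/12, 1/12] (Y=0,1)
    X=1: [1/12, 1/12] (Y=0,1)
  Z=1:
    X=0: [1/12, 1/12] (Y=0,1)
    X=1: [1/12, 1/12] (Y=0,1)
0.0341 nats

Conditional mutual information: I(X;Y|Z) = H(X|Z) + H(Y|Z) - H(X,Y|Z)

H(Z) = 0.6365
H(X,Z) = 1.2425 → H(X|Z) = 0.6059
H(Y,Z) = 1.2425 → H(Y|Z) = 0.6059
H(X,Y,Z) = 1.8143 → H(X,Y|Z) = 1.1778

I(X;Y|Z) = 0.6059 + 0.6059 - 1.1778 = 0.0341 nats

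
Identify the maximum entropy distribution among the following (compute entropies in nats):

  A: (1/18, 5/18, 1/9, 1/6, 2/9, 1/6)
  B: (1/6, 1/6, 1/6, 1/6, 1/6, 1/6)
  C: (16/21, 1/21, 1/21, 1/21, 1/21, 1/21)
B

For a discrete distribution over n outcomes, entropy is maximized by the uniform distribution.

Computing entropies:
H(A) = 1.6920 nats
H(B) = 1.7918 nats
H(C) = 0.9321 nats

The uniform distribution (where all probabilities equal 1/6) achieves the maximum entropy of log_e(6) = 1.7918 nats.

Distribution B has the highest entropy.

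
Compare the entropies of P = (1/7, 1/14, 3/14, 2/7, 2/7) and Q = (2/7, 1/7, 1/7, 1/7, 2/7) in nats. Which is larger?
Q

Computing entropies in nats:
H(P) = 1.5125
H(Q) = 1.5498

Distribution Q has higher entropy.

Intuition: The distribution closer to uniform (more spread out) has higher entropy.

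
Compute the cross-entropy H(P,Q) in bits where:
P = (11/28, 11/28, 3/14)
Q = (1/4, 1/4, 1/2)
1.7857 bits

Cross-entropy: H(P,Q) = -Σ p(x) log q(x)

Alternatively: H(P,Q) = H(P) + D_KL(P||Q)
H(P) = 1.5353 bits
D_KL(P||Q) = 0.2504 bits

H(P,Q) = 1.5353 + 0.2504 = 1.7857 bits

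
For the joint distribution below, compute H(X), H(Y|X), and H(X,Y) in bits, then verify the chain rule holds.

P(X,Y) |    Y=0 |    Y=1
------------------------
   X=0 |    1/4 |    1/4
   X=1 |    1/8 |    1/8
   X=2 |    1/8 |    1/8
H(X,Y) = 2.5000, H(X) = 1.5000, H(Y|X) = 1.0000 (all in bits)

Chain rule: H(X,Y) = H(X) + H(Y|X)

Left side — joint entropy directly:
H(X,Y) = -Σ p(x,y) log p(x,y) = 2.5000 bits

Right side — compute H(Y|X) from the conditional distributions:
P(X) = (1/2, 1/4, 1/4), so H(X) = 1.5000 bits
H(Y|X) = Σ_x P(X=x) · H(Y|X=x):
  P(Y|X=0) = (1/2, 1/2), H(Y|X=0) = 1.0000, weight P(X=0) = 1/2
  P(Y|X=1) = (1/2, 1/2), H(Y|X=1) = 1.0000, weight P(X=1) = 1/4
  P(Y|X=2) = (1/2, 1/2), H(Y|X=2) = 1.0000, weight P(X=2) = 1/4
H(Y|X) = 1.0000 bits

H(X) + H(Y|X) = 1.5000 + 1.0000 = 2.5000 bits

Both sides equal 2.5000 bits. ✓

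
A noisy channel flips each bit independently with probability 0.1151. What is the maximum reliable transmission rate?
0.4849 bits

For a binary symmetric channel (BSC) with error probability p:
Capacity C = 1 - H(p) bits per symbol

where H(p) = -p log₂(p) - (1-p) log₂(1-p) is the binary entropy function.

H(0.1151) = 0.5151 bits
C = 1 - 0.5151 = 0.4849 bits per symbol

This means we can reliably transmit up to 0.4849 bits of information per channel use.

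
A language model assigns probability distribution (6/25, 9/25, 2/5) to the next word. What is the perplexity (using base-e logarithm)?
2.9353

Perplexity is e^H (or exp(H) for natural log).

First, H = -Σ p log p = 1.0768 nats
Perplexity = e^1.0768 = 2.9353

Interpretation: The model's uncertainty is equivalent to choosing uniformly among 2.9 options.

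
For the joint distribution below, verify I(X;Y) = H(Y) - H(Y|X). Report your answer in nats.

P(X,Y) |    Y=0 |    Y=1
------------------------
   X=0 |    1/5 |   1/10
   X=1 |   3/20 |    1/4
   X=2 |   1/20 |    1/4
I(X;Y) = 0.0823 nats

Mutual information has multiple equivalent forms:
- I(X;Y) = H(X) - H(X|Y)
- I(X;Y) = H(Y) - H(Y|X)
- I(X;Y) = H(X) + H(Y) - H(X,Y)

Computing all quantities:
H(X) = 1.0889, H(Y) = 0.6730, H(X,Y) = 1.6796
H(X|Y) = 1.0066, H(Y|X) = 0.5907

Verification:
H(X) - H(X|Y) = 1.0889 - 1.0066 = 0.0823
H(Y) - H(Y|X) = 0.6730 - 0.5907 = 0.0823
H(X) + H(Y) - H(X,Y) = 1.0889 + 0.6730 - 1.6796 = 0.0823

All forms give I(X;Y) = 0.0823 nats. ✓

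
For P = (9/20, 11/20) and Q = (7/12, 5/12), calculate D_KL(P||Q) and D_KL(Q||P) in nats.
D_KL(P||Q) = 0.0359, D_KL(Q||P) = 0.0357

KL divergence is not symmetric: D_KL(P||Q) ≠ D_KL(Q||P) in general.

D_KL(P||Q) = 0.0359 nats
D_KL(Q||P) = 0.0357 nats

No, they are not equal!

This asymmetry is why KL divergence is not a true distance metric.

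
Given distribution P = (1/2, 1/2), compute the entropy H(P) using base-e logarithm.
0.6931 nats

Shannon entropy is H(X) = -Σ p(x) log p(x).

For P = (1/2, 1/2):
H = -1/2 × log_e(1/2) -1/2 × log_e(1/2)
H = 0.6931 nats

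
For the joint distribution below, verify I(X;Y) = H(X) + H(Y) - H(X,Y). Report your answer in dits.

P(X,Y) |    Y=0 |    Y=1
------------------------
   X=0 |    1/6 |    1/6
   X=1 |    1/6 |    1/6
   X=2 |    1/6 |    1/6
I(X;Y) = 0.0000 dits

Mutual information has multiple equivalent forms:
- I(X;Y) = H(X) - H(X|Y)
- I(X;Y) = H(Y) - H(Y|X)
- I(X;Y) = H(X) + H(Y) - H(X,Y)

Computing all quantities:
H(X) = 0.4771, H(Y) = 0.3010, H(X,Y) = 0.7782
H(X|Y) = 0.4771, H(Y|X) = 0.3010

Verification:
H(X) - H(X|Y) = 0.4771 - 0.4771 = 0.0000
H(Y) - H(Y|X) = 0.3010 - 0.3010 = 0.0000
H(X) + H(Y) - H(X,Y) = 0.4771 + 0.3010 - 0.7782 = 0.0000

All forms give I(X;Y) = 0.0000 dits. ✓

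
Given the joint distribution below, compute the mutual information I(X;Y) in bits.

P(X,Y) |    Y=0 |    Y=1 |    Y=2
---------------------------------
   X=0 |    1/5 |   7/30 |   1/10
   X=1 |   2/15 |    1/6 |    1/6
0.0267 bits

Mutual information: I(X;Y) = H(X) + H(Y) - H(X,Y)

Marginals:
P(X) = (8/15, 7/15), H(X) = 0.9968 bits
P(Y) = (1/3, 2/5, 4/15), H(Y) = 1.5656 bits

Joint entropy: H(X,Y) = 2.5357 bits

I(X;Y) = 0.9968 + 1.5656 - 2.5357 = 0.0267 bits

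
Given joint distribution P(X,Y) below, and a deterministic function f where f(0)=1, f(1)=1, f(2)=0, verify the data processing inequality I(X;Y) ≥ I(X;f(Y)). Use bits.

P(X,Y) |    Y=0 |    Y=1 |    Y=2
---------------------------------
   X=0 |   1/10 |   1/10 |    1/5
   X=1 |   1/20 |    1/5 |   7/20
I(X;Y) = 0.0376, I(X;f(Y)) = 0.0049, inequality holds: 0.0376 ≥ 0.0049

Data Processing Inequality: For any Markov chain X → Y → Z, we have I(X;Y) ≥ I(X;Z).

Here Z = f(Y) is a deterministic function of Y, forming X → Y → Z.

Original I(X;Y) = 0.0376 bits

After applying f:
P(X,Z) where Z=f(Y):
- P(X,Z=0) = P(X,Y=2)
- P(X,Z=1) = P(X,Y=0) + P(X,Y=1)

I(X;Z) = I(X;f(Y)) = 0.0049 bits

Verification: 0.0376 ≥ 0.0049 ✓

Information cannot be created by processing; the function f can only lose information about X.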